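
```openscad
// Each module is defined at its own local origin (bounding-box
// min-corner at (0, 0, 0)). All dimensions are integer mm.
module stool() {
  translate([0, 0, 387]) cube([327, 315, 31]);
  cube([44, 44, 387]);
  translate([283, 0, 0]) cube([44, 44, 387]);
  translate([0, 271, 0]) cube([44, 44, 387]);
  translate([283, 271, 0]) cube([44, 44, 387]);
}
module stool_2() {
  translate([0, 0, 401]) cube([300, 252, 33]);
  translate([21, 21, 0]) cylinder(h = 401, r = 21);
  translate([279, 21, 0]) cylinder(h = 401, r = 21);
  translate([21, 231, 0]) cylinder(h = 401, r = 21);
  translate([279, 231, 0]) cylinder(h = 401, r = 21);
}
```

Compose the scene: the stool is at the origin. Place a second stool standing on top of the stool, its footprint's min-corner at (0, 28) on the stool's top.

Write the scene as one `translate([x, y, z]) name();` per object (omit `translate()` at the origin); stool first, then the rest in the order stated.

stool();
translate([0, 28, 418]) stool_2();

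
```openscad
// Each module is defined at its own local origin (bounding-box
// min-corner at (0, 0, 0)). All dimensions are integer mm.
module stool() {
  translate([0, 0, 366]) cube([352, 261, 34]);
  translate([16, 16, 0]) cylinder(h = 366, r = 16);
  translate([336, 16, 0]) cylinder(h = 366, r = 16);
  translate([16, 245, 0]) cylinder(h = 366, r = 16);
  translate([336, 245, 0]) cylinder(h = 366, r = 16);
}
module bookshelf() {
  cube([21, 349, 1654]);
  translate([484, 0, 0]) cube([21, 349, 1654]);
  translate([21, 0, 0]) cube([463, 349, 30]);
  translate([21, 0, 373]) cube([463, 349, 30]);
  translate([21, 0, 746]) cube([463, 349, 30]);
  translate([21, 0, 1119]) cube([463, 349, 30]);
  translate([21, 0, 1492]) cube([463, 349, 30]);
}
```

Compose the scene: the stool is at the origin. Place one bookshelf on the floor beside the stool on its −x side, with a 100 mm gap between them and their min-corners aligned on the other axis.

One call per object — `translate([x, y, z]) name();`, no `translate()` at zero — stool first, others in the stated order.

stool();
translate([-605, 0, 0]) bookshelf();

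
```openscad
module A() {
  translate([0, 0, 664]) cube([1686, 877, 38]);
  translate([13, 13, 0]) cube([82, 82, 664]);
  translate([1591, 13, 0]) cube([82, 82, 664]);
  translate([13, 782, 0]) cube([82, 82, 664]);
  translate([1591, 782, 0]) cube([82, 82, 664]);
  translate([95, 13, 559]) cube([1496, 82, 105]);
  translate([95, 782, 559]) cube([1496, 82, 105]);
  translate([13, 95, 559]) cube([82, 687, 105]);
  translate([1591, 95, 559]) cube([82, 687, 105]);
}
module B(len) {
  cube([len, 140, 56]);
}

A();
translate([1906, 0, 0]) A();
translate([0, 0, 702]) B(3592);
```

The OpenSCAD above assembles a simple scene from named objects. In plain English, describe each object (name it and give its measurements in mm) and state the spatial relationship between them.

A is a rectangular dining table. The top is 1686×877×38 mm with its upper surface at z = 702 mm. It stands on four 82×82 mm square legs, each inset 13 mm from the nearest pair of top edges, running from the floor to the underside of the top. Four apron rails, 82 mm thick and 105 mm tall, run between adjacent legs with their top edges flush with the underside of the top and their outer faces flush with the legs' outer faces.

B is a rectangular beam 3592 mm long (x), 140 mm deep (y), 56 mm thick (z).

The beam spans the tops of two tables placed 220 mm apart, resting at z = 702 mm.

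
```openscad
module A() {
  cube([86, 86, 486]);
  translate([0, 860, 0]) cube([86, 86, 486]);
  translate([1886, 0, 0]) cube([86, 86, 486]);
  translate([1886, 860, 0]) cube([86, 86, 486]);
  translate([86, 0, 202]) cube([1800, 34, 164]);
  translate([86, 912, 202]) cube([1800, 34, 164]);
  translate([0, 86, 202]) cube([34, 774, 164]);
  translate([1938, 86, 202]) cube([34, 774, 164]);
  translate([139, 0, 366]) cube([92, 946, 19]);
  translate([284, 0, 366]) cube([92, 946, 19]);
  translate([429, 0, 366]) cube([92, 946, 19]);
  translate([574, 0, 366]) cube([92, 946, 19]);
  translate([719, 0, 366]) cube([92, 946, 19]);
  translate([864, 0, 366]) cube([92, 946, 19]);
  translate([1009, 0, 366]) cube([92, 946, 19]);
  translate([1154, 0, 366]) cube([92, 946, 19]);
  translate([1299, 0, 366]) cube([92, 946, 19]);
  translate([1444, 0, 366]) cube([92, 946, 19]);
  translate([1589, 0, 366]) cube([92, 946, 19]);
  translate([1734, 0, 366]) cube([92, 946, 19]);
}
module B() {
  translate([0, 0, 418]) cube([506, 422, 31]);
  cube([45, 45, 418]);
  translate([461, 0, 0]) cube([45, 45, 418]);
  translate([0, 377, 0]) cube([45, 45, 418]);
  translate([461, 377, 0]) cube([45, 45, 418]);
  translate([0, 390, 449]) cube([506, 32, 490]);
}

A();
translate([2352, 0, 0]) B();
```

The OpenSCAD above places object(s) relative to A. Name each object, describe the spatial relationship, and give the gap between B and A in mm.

A is a bed frame. B is a chair. The chair is on the floor beside the bed frame on its +x side. The gap between the chair and the bed frame is 380 mm.

The chair's nearest face is 380 mm from the bed frame's +x face.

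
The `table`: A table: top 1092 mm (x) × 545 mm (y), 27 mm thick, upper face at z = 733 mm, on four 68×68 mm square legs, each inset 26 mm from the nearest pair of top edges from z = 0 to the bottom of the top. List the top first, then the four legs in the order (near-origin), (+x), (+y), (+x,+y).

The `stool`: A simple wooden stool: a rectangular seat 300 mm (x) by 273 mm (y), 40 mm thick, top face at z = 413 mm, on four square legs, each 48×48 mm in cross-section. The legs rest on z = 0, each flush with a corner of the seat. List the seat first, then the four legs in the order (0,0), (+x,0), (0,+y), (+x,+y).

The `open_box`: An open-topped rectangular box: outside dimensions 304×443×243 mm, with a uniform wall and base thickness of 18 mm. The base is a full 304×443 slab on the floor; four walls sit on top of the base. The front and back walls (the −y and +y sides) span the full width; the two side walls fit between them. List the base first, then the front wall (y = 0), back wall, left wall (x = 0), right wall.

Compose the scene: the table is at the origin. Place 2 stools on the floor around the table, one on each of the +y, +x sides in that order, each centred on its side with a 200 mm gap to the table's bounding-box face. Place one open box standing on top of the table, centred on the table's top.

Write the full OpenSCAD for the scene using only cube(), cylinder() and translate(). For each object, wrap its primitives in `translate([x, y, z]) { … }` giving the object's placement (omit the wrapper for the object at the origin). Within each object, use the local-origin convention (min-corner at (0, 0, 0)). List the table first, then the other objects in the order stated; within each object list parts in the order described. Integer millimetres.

translate([0, 0, 706]) cube([1092, 545, 27]);
translate([26, 26, 0]) cube([68, 68, 706]);
translate([998, 26, 0]) cube([68, 68, 706]);
translate([26, 451, 0]) cube([68, 68, 706]);
translate([998, 451, 0]) cube([68, 68, 706]);
translate([396, 745, 0]) {
  translate([0, 0, 373]) cube([300, 273, 40]);
  cube([48, 48, 373]);
  translate([252, 0, 0]) cube([48, 48, 373]);
  translate([0, 225, 0]) cube([48, 48, 373]);
  translate([252, 225, 0]) cube([48, 48, 373]);
}
translate([1292, 136, 0]) {
  translate([0, 0, 373]) cube([300, 273, 40]);
  cube([48, 48, 373]);
  translate([252, 0, 0]) cube([48, 48, 373]);
  translate([0, 225, 0]) cube([48, 48, 373]);
  translate([252, 225, 0]) cube([48, 48, 373]);
}
translate([394, 51, 733]) {
  cube([304, 443, 18]);
  translate([0, 0, 18]) cube([304, 18, 225]);
  translate([0, 425, 18]) cube([304, 18, 225]);
  translate([0, 18, 18]) cube([18, 407, 225]);
  translate([286, 18, 18]) cube([18, 407, 225]);
}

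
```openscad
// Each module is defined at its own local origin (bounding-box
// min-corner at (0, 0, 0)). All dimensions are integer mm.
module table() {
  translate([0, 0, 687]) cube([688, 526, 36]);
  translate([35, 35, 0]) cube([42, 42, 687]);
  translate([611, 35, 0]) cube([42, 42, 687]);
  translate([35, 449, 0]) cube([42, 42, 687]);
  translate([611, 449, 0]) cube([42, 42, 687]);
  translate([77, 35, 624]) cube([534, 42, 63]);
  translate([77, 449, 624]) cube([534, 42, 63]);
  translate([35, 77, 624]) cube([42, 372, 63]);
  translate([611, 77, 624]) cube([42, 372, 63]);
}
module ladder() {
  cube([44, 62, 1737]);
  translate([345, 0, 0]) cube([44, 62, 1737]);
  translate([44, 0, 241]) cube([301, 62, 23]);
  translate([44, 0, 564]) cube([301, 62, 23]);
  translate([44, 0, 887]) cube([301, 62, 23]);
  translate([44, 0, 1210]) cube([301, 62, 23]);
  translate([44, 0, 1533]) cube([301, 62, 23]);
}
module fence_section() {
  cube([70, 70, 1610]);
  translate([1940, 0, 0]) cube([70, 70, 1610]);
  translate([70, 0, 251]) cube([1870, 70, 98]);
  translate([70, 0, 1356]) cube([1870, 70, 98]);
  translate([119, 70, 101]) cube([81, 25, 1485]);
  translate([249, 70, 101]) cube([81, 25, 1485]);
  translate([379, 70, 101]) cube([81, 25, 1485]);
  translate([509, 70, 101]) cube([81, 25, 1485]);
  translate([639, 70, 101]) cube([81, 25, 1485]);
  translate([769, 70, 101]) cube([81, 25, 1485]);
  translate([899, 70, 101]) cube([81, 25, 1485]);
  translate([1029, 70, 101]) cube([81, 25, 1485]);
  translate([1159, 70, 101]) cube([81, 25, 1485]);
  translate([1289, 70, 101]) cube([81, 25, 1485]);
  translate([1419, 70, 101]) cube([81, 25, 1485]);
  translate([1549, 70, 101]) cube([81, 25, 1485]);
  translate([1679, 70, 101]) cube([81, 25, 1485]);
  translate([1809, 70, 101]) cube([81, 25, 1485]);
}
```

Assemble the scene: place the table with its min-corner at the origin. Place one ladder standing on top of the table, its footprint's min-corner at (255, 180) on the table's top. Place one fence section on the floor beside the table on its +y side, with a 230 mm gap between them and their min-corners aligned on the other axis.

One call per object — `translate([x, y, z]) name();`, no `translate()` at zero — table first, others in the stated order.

table();
translate([255, 180, 723]) ladder();
translate([0, 756, 0]) fence_section();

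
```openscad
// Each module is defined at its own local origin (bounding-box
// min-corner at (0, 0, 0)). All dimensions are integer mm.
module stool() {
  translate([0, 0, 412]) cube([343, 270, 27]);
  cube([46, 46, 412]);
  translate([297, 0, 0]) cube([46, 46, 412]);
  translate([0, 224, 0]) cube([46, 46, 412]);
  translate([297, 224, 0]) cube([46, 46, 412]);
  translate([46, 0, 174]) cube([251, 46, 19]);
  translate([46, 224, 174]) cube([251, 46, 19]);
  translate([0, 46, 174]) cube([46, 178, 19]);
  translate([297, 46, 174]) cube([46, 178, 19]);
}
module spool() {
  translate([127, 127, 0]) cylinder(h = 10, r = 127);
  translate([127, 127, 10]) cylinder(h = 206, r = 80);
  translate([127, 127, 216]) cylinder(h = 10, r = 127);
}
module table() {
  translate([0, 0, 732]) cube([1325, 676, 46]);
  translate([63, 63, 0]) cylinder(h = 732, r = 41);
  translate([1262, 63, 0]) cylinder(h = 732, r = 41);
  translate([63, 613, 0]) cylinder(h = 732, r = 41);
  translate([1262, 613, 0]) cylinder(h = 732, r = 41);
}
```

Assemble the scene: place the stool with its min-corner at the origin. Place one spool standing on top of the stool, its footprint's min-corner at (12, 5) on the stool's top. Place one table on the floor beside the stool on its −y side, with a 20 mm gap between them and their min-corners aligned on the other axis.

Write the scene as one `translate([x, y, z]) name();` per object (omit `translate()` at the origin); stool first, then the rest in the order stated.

stool();
translate([12, 5, 439]) spool();
translate([0, -696, 0]) table();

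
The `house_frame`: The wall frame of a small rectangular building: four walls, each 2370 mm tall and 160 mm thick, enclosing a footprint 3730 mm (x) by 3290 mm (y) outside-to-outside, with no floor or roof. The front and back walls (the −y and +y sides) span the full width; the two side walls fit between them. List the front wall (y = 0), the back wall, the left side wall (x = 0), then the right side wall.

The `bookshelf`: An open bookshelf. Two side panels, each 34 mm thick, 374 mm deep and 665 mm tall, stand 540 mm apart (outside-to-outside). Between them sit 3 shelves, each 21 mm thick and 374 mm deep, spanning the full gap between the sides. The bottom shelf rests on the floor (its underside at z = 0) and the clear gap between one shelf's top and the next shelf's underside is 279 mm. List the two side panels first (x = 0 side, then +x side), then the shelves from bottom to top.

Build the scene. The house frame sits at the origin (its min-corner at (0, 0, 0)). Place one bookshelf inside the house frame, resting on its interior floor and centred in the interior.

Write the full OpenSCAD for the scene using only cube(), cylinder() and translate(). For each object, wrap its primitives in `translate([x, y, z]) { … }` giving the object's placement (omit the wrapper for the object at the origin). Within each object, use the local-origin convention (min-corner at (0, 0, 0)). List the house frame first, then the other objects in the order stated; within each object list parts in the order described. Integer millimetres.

cube([3730, 160, 2370]);
translate([0, 3130, 0]) cube([3730, 160, 2370]);
translate([0, 160, 0]) cube([160, 2970, 2370]);
translate([3570, 160, 0]) cube([160, 2970, 2370]);
translate([1595, 1458, 0]) {
  cube([34, 374, 665]);
  translate([506, 0, 0]) cube([34, 374, 665]);
  translate([34, 0, 0]) cube([472, 374, 21]);
  translate([34, 0, 300]) cube([472, 374, 21]);
  translate([34, 0, 600]) cube([472, 374, 21]);
}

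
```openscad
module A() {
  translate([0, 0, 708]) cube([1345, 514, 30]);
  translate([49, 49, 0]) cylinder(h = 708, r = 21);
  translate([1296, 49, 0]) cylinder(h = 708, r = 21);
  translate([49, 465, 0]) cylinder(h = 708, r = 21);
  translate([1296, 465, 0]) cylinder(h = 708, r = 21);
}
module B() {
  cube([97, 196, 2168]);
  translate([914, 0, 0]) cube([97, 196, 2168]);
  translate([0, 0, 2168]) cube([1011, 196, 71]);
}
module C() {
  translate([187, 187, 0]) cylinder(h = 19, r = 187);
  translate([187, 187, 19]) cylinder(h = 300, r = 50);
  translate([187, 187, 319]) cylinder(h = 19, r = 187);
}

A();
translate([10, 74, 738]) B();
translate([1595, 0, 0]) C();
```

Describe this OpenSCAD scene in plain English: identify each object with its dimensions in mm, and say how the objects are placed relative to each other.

A is a table with a 1345×514 mm rectangular top, 30 mm thick, top surface at z = 738 mm, supported by four round legs of 42 mm diameter, each leg's bounding box inset 28 mm from the nearest pair of top edges, running from the floor.

B is a door frame. The clear opening is 817 mm wide and 2168 mm high. Two 97 mm wide jambs, 196 mm deep, stand either side of the opening from the floor to the top of the opening. A 71 mm thick head sits across the top of both jambs, spanning the full outside width of the frame.

C is a spool: two coaxial disc flanges of radius 187 mm and thickness 19 mm, joined by a core cylinder of radius 50 mm and height 300 mm. The lower flange rests on z = 0 and the three cylinders share a vertical axis.

The door frame is on top of the table. The spool is on the floor beside the table on its +x side.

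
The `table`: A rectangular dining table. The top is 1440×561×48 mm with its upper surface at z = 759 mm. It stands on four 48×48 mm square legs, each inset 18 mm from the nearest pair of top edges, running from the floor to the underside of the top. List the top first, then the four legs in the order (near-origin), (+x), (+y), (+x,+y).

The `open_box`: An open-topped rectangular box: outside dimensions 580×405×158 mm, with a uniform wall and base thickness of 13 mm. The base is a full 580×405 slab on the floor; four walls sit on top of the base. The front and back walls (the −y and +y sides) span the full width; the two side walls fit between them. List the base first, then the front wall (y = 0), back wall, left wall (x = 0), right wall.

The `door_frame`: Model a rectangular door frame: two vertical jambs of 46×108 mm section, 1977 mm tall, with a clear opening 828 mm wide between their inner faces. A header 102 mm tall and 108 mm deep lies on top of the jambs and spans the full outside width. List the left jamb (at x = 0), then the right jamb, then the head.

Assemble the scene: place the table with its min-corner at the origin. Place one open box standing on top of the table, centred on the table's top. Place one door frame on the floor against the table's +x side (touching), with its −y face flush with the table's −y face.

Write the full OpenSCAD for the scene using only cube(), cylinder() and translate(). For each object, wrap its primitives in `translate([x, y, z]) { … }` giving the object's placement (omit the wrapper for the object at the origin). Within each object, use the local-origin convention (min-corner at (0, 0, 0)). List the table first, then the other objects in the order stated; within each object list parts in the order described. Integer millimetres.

translate([0, 0, 711]) cube([1440, 561, 48]);
translate([18, 18, 0]) cube([48, 48, 711]);
translate([1374, 18, 0]) cube([48, 48, 711]);
translate([18, 495, 0]) cube([48, 48, 711]);
translate([1374, 495, 0]) cube([48, 48, 711]);
translate([430, 78, 759]) {
  cube([580, 405, 13]);
  translate([0, 0, 13]) cube([580, 13, 145]);
  translate([0, 392, 13]) cube([580, 13, 145]);
  translate([0, 13, 13]) cube([13, 379, 145]);
  translate([567, 13, 13]) cube([13, 379, 145]);
}
translate([1440, 0, 0]) {
  cube([46, 108, 1977]);
  translate([874, 0, 0]) cube([46, 108, 1977]);
  translate([0, 0, 1977]) cube([920, 108, 102]);
}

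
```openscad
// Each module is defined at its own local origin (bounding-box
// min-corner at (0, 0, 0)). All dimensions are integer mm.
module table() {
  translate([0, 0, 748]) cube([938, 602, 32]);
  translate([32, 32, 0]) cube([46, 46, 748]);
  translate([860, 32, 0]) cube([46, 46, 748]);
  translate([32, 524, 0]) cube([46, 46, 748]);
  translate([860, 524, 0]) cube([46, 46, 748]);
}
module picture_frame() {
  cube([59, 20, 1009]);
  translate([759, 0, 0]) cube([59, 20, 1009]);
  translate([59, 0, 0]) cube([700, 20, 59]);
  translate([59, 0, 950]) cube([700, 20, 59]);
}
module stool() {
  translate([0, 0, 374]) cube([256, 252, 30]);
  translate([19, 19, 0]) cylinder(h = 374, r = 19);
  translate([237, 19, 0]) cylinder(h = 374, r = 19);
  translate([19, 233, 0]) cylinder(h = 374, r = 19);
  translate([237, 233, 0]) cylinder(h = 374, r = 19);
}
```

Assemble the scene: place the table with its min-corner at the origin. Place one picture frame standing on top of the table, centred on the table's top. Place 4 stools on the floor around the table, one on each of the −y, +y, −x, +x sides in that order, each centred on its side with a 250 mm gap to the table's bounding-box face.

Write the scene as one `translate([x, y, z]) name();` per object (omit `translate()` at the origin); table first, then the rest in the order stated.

table();
translate([60, 291, 780]) picture_frame();
translate([341, -502, 0]) stool();
translate([341, 852, 0]) stool();
translate([-506, 175, 0]) stool();
translate([1188, 175, 0]) stool();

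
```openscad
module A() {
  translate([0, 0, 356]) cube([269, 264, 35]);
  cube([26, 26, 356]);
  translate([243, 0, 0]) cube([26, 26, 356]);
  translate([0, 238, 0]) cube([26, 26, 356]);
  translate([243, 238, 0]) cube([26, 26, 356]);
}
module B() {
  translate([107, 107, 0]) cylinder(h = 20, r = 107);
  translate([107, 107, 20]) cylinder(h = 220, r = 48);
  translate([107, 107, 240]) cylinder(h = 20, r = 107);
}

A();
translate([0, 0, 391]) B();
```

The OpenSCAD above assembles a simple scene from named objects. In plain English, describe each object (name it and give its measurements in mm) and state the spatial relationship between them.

A is a simple wooden stool: a rectangular seat 269 mm (x) by 264 mm (y), 35 mm thick, top face at z = 391 mm, on four square legs, each 26×26 mm in cross-section. The legs rest on z = 0, each flush with a corner of the seat.

B is a spool: two coaxial disc flanges of radius 107 mm and thickness 20 mm, joined by a core cylinder of radius 48 mm and height 220 mm. The lower flange rests on z = 0 and the three cylinders share a vertical axis.

The spool is on top of the stool.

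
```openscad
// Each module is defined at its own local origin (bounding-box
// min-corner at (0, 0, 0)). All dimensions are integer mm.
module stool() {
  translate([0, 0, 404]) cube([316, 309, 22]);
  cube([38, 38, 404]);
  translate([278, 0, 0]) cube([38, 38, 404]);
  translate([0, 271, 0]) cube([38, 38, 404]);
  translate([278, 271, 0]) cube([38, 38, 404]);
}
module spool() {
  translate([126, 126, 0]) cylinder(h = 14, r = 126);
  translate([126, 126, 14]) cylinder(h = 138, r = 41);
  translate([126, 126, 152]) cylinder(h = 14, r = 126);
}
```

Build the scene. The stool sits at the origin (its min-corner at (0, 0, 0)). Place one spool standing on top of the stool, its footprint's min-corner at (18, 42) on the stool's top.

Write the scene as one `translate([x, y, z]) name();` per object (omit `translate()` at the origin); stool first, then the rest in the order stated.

stool();
translate([18, 42, 426]) spool();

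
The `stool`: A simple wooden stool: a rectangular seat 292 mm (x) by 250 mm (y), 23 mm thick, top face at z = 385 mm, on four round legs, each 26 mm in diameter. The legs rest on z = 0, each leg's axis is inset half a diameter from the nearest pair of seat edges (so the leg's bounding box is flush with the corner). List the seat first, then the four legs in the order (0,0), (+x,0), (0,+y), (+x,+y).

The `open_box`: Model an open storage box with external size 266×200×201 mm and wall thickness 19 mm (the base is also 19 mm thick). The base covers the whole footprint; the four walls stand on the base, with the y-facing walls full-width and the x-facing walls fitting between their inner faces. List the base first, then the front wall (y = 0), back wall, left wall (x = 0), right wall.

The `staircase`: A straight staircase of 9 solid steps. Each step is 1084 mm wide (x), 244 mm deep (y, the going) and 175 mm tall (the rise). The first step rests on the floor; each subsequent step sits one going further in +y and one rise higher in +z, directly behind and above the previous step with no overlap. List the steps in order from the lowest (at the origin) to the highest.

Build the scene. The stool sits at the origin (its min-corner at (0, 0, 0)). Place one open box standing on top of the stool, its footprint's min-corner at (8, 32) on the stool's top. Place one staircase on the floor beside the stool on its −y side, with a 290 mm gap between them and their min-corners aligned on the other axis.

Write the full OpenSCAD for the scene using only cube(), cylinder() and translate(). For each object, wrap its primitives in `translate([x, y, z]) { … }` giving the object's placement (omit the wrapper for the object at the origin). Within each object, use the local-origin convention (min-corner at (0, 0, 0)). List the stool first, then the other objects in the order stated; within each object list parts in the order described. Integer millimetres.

translate([0, 0, 362]) cube([292, 250, 23]);
translate([13, 13, 0]) cylinder(h = 362, r = 13);
translate([279, 13, 0]) cylinder(h = 362, r = 13);
translate([13, 237, 0]) cylinder(h = 362, r = 13);
translate([279, 237, 0]) cylinder(h = 362, r = 13);
translate([8, 32, 385]) {
  cube([266, 200, 19]);
  translate([0, 0, 19]) cube([266, 19, 182]);
  translate([0, 181, 19]) cube([266, 19, 182]);
  translate([0, 19, 19]) cube([19, 162, 182]);
  translate([247, 19, 19]) cube([19, 162, 182]);
}
translate([0, -2486, 0]) {
  cube([1084, 244, 175]);
  translate([0, 244, 175]) cube([1084, 244, 175]);
  translate([0, 488, 350]) cube([1084, 244, 175]);
  translate([0, 732, 525]) cube([1084, 244, 175]);
  translate([0, 976, 700]) cube([1084, 244, 175]);
  translate([0, 1220, 875]) cube([1084, 244, 175]);
  translate([0, 1464, 1050]) cube([1084, 244, 175]);
  translate([0, 1708, 1225]) cube([1084, 244, 175]);
  translate([0, 1952, 1400]) cube([1084, 244, 175]);
}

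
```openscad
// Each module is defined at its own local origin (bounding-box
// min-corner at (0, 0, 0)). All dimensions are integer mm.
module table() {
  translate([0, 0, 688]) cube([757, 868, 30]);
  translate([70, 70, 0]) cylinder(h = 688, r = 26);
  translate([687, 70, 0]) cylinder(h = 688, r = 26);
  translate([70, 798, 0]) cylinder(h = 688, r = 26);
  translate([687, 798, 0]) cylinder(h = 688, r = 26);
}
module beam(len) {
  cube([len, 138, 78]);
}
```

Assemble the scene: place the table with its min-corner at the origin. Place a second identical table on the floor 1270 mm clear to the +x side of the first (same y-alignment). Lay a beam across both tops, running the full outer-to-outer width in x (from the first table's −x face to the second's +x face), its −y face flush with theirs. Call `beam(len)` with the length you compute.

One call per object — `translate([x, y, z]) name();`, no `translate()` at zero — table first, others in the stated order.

table();
translate([2027, 0, 0]) table();
translate([0, 0, 718]) beam(2784);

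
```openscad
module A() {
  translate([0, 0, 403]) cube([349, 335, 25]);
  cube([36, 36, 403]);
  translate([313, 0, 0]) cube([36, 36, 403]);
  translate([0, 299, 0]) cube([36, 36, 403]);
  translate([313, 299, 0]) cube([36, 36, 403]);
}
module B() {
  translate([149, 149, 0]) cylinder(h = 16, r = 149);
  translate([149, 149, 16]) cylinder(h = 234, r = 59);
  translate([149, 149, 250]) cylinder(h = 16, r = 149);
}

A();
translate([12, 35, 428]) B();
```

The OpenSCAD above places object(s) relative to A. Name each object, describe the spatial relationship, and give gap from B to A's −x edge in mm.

The spool's min-x is at 12; the stool's min-x is 0; gap = 12 mm.

A is a stool. B is a spool. The spool is on top of the stool. The gap from the spool to the stool's −x edge is 12 mm.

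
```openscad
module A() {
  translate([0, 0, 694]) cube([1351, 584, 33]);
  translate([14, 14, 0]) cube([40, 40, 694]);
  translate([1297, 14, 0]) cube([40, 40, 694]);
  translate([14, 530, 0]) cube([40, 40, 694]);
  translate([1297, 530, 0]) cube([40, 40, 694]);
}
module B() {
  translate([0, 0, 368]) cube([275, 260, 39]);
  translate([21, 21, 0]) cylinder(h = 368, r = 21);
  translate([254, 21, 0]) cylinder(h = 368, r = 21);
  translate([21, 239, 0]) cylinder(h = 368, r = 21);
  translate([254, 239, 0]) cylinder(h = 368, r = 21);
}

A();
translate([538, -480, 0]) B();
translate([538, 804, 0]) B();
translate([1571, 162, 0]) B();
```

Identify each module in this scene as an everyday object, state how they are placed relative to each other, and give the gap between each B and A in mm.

Each stool's nearest face is 220 mm from the table's bounding box.

A is a table. B is a stool. Three stools sit around the table at the −y, +y, +x sides. The gap between each stool and the table is 220 mm.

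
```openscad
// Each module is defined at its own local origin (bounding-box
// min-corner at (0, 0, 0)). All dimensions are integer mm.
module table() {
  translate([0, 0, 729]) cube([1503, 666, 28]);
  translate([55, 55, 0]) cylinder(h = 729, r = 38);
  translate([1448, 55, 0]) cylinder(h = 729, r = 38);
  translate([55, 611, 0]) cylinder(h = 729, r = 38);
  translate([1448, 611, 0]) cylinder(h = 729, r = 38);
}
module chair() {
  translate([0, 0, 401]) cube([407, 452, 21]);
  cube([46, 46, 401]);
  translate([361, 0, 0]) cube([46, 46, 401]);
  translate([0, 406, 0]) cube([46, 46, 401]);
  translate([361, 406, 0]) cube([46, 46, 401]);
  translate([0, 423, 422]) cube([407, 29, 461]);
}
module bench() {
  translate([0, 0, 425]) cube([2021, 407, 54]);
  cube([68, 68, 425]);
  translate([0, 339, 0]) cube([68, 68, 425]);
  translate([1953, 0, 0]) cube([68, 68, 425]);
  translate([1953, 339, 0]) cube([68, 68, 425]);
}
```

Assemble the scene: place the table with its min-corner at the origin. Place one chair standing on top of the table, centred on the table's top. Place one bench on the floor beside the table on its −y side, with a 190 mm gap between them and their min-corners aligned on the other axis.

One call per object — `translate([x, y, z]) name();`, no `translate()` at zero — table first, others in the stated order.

table();
translate([548, 107, 757]) chair();
translate([0, -597, 0]) bench();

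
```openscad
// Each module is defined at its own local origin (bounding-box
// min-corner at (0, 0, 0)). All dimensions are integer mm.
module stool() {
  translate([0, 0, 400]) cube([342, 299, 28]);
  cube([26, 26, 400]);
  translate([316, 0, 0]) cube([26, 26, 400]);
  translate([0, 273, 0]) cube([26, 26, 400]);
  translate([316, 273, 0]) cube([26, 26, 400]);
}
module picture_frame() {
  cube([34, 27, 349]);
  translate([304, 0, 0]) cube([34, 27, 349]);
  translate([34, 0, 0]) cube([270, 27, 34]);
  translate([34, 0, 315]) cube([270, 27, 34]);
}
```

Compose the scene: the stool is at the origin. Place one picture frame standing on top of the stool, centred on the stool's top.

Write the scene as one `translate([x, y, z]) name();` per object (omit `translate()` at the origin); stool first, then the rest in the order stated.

stool();
translate([2, 136, 428]) picture_frame();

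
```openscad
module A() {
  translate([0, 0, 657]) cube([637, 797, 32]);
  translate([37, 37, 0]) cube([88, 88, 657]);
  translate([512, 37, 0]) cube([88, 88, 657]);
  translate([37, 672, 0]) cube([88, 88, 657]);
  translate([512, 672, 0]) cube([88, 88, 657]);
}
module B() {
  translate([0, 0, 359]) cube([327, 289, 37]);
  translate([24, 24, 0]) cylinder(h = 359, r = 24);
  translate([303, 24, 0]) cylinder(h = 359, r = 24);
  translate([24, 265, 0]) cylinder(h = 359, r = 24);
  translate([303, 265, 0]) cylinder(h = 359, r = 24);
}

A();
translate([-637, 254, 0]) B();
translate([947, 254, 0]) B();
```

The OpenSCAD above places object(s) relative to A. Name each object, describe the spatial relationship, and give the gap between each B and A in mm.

A is a table. B is a stool. Two stools sit around the table at the −x, +x sides. The gap between each stool and the table is 310 mm.

Each stool's nearest face is 310 mm from the table's bounding box.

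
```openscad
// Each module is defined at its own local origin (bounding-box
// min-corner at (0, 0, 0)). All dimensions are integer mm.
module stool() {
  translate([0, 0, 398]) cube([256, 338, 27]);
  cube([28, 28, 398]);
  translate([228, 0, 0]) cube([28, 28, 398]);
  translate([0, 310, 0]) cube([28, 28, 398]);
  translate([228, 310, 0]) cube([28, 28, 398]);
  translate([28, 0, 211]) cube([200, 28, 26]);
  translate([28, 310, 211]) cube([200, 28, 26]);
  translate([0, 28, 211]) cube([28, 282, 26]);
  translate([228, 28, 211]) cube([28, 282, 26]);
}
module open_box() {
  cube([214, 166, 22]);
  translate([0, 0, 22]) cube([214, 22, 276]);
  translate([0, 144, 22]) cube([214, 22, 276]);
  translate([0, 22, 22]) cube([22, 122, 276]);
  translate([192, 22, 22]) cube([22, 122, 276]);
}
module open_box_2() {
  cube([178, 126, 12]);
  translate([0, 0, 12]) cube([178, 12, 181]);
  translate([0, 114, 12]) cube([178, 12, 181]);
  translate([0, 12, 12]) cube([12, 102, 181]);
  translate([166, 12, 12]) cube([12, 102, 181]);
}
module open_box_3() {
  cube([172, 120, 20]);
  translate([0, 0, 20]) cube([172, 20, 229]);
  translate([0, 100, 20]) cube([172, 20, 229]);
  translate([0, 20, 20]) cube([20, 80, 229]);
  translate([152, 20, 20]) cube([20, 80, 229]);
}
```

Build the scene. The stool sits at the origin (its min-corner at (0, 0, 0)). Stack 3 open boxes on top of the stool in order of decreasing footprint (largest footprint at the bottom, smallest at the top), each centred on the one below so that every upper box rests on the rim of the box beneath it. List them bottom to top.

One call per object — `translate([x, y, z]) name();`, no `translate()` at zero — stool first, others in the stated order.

stool();
translate([21, 86, 425]) open_box();
translate([39, 106, 723]) open_box_2();
translate([42, 109, 916]) open_box_3();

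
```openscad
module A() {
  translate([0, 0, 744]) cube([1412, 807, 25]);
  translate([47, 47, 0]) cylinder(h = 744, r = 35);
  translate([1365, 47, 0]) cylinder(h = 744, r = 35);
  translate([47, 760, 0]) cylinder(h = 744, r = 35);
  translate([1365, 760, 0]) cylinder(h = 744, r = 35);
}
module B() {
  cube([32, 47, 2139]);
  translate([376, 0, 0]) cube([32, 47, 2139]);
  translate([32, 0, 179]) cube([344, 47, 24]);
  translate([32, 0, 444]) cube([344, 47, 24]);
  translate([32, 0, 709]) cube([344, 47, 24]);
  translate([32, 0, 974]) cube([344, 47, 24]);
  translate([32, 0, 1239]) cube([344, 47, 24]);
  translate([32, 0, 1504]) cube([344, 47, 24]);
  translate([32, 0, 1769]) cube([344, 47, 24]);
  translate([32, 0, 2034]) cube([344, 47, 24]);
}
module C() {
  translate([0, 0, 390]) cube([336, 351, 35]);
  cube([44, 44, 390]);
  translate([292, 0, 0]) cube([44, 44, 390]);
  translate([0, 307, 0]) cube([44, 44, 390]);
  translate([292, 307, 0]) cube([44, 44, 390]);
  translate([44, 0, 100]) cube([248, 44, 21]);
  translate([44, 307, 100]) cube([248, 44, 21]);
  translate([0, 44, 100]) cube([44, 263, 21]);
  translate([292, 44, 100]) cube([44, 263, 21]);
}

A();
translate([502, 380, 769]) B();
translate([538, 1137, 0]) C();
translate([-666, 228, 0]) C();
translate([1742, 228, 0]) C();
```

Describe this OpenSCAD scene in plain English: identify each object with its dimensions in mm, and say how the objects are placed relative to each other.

A is a table with a 1412×807 mm rectangular top, 25 mm thick, top surface at z = 769 mm, supported by four round legs of 70 mm diameter, each leg's bounding box inset 12 mm from the nearest pair of top edges, running from the floor.

B is a wooden ladder with two side rails of 32×47 mm section and 2139 mm height, set 408 mm apart overall. Between them run 8 rectangular rungs (47 mm deep, 24 mm thick), front faces flush with the rails' −y face. The bottom of the first rung is 179 mm above the floor and each subsequent rung is 265 mm higher than the one below.

C is a four-legged stool. The seat is 336×351 mm, 35 mm thick, top at z = 425 mm. It stands on four square legs, each 44×44 mm in cross-section, from z = 0 to the seat underside, each flush with a corner of the seat. Four stretchers, 44 mm wide and 21 mm tall, connect adjacent legs with their undersides at z = 100 mm, each running between the inner faces of the legs it joins and aligned with the legs' outer faces on the other axis.

The ladder is on top of the table, centred. Three stools sit around the table at the +y, −x, +x sides.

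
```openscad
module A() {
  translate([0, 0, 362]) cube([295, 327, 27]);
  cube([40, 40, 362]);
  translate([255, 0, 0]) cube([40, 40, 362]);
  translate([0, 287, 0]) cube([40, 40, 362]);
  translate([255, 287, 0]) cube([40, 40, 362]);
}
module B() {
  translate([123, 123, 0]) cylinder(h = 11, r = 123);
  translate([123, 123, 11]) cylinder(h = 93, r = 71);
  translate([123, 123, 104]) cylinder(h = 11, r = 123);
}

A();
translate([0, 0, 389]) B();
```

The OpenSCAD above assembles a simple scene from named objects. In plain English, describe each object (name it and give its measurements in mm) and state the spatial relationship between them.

A is a four-legged stool. The seat is 295×327 mm, 27 mm thick, top at z = 389 mm. It stands on four square legs, each 40×40 mm in cross-section, from z = 0 to the seat underside, each flush with a corner of the seat.

B is a spool: two coaxial disc flanges of radius 123 mm and thickness 11 mm, joined by a core cylinder of radius 71 mm and height 93 mm. The lower flange rests on z = 0 and the three cylinders share a vertical axis.

The spool is on top of the stool.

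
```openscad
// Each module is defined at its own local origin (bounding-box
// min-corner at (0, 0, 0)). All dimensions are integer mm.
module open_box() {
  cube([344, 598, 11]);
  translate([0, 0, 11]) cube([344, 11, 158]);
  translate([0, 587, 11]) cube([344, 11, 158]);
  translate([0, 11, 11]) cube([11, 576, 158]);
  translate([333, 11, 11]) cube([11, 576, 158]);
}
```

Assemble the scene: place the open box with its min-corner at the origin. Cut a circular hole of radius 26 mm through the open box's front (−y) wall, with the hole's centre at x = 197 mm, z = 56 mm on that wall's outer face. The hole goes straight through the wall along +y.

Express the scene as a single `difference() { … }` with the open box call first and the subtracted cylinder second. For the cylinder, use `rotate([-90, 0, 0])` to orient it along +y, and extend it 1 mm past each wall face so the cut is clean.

difference() {
  open_box();
  translate([197, -1, 56]) rotate([-90, 0, 0]) cylinder(h = 13, r = 26);
}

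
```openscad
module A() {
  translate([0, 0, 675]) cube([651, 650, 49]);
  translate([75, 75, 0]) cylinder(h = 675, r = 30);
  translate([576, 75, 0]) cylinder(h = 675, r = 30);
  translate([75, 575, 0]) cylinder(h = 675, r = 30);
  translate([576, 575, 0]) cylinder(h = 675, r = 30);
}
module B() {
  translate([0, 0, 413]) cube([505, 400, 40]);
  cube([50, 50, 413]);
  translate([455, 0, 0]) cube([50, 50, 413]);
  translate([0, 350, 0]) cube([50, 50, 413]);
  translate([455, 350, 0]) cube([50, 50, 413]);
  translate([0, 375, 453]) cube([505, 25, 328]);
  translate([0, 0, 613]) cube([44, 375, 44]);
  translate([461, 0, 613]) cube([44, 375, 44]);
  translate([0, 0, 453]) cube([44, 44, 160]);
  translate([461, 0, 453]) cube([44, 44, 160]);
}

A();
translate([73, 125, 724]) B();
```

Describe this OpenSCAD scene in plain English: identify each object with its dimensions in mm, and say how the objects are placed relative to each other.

A is a rectangular dining table. The top is 651×650×49 mm with its upper surface at z = 724 mm. It stands on four round legs of 60 mm diameter, each leg's bounding box inset 45 mm from the nearest pair of top edges, running from the floor to the underside of the top.

B is a chair: 505×400 mm seat, 40 mm thick, top at z = 453 mm, on four 50 mm square corner legs flush with the seat edges. A 25 mm thick backrest slab spans the full seat width, extending 328 mm above the seat top, its back face flush with the seat's +y edge. Two armrests of 44×44 mm section run along each side from the seat's front edge to the front of the backrest, top faces 204 mm above the seat top and outer faces flush with the seat's x-edges; a 44×44 mm post under the front of each armrest stands on the seat at the front corner.

The chair is on top of the table, centred.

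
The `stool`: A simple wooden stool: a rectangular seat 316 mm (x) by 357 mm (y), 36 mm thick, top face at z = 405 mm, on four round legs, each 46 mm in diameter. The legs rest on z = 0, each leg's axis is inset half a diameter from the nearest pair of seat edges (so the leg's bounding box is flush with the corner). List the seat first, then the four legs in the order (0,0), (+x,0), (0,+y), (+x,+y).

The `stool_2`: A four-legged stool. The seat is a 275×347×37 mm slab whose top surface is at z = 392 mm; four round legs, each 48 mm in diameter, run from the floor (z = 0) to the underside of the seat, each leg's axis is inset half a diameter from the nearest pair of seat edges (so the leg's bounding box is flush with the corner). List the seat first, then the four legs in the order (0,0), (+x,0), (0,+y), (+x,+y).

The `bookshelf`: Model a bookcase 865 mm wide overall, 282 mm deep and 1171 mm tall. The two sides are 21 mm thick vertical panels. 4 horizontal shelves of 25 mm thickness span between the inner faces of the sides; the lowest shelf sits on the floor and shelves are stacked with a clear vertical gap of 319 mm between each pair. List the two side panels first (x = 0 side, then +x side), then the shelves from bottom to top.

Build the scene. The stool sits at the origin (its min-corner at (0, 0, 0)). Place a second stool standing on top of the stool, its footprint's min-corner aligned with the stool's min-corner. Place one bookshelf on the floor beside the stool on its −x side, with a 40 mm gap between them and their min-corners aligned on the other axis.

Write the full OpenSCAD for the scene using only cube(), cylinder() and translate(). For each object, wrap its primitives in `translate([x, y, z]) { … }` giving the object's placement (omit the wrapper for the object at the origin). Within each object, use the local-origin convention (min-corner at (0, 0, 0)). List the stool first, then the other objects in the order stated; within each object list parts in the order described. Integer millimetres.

translate([0, 0, 369]) cube([316, 357, 36]);
translate([23, 23, 0]) cylinder(h = 369, r = 23);
translate([293, 23, 0]) cylinder(h = 369, r = 23);
translate([23, 334, 0]) cylinder(h = 369, r = 23);
translate([293, 334, 0]) cylinder(h = 369, r = 23);
translate([0, 0, 405]) {
  translate([0, 0, 355]) cube([275, 347, 37]);
  translate([24, 24, 0]) cylinder(h = 355, r = 24);
  translate([251, 24, 0]) cylinder(h = 355, r = 24);
  translate([24, 323, 0]) cylinder(h = 355, r = 24);
  translate([251, 323, 0]) cylinder(h = 355, r = 24);
}
translate([-905, 0, 0]) {
  cube([21, 282, 1171]);
  translate([844, 0, 0]) cube([21, 282, 1171]);
  translate([21, 0, 0]) cube([823, 282, 25]);
  translate([21, 0, 344]) cube([823, 282, 25]);
  translate([21, 0, 688]) cube([823, 282, 25]);
  translate([21, 0, 1032]) cube([823, 282, 25]);
}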